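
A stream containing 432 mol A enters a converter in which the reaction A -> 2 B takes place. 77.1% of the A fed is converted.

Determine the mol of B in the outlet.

666 mol

A reacted = 0.771 × 432 = 333.1 mol; ν_A = −1, so ξ = 333.1/1 = 333.1 mol.
Outlet amounts (n = n₀ + ν ξ):
  A: 432 − 1(333.1) = 98.93
  B: 0 + 2(333.1) = 666.1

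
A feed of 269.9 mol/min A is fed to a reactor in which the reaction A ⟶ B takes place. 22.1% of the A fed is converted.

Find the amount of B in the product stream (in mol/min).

59.6 mol/min

A reacted = 0.221 × 269.9 = 59.65 mol/min; ν_A = −1, so ξ = 59.65/1 = 59.65 mol/min.
Outlet amounts (n = n₀ + ν ξ):
  A: 269.9 − 1(59.65) = 210.3
  B: 0 + 1(59.65) = 59.65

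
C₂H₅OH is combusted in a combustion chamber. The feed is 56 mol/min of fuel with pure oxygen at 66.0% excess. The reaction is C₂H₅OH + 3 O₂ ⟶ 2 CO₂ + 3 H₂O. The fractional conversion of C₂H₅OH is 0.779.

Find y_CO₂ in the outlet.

0.231

Stoichiometric O₂ = 3 × 56 = 168 mol/min; O₂ fed = 168 × 1.660 = 278.9 mol/min.
Fuel reacted = 0.779 × 56 → ξ = 43.62 mol/min.
Outlet (n = n₀ + ν ξ):
  C₂H₅OH: 56 − 1(43.62) = 12.38
  O₂: 278.9 − 3(43.62) = 148
  CO₂: 0 + 2(43.62) = 87.25
  H₂O: 0 + 3(43.62) = 130.9
Total out = 378.5 mol/min; y_CO₂ = 87.25 / 378.5 = 0.2305.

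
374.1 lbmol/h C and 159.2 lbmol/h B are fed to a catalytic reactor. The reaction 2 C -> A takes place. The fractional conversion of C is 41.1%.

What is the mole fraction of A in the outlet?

C reacted = 0.411 × 374.1 = 153.8 lbmol/h; ν_C = −2, so ξ = 153.8/2 = 76.88 lbmol/h.
Outlet amounts (n = n₀ + ν ξ):
  C: 374.1 − 2(76.88) = 220.3
  A: 0 + 1(76.88) = 76.88
  B: 159.2 (inert)
Total out = 456.4 lbmol/h; y_A = 76.88 / 456.4 = 0.1684.

0.168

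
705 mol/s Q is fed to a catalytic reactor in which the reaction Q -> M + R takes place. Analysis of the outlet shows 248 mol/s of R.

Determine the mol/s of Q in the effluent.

For R: n = n₀ + 1ξ → 248 = 0 + 1ξ, giving ξ = 248 mol/s.
Outlet amounts (n = n₀ + ν ξ):
  Q: 705 − 1(248) = 457
  M: 0 + 1(248) = 248
  R: 0 + 1(248) = 248

457 mol/s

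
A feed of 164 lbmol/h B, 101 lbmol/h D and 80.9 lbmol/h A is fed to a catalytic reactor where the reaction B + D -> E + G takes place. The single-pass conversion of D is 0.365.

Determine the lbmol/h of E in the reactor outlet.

36.9 lbmol/h

D reacted = 0.365 × 101 = 36.87 lbmol/h; ν_D = −1, so ξ = 36.87/1 = 36.87 lbmol/h.
Outlet amounts (n = n₀ + ν ξ):
  B: 164 − 1(36.87) = 127.1
  D: 101 − 1(36.87) = 64.13
  E: 0 + 1(36.87) = 36.87
  G: 0 + 1(36.87) = 36.87
  A: 80.9 (inert)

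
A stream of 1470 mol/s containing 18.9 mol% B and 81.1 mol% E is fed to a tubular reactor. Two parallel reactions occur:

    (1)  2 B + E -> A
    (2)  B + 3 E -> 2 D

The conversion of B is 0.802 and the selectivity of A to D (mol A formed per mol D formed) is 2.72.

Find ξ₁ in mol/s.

ξ₁ = 102 mol/s

Conversion of B: B consumed = 0.802 × 277.8 = 222.8 mol/s = 2ξ₁ + 1ξ₂.
Selectivity: 1ξ₁ / (2ξ₂) = 2.72 → ξ₁ = 5.44 ξ₂.
Substitute: (2·5.44 + 1) ξ₂ = 222.8 → ξ₂ = 18.76 mol/s, ξ₁ = 102 mol/s.
Outlet amounts (n = n₀ + Σ ν·ξ):
  B: 277.8 − 2(102) − 1(18.76) = 55.01
  E: 1192 − 1(102) − 3(18.76) = 1034
  A: 0 + 1(102) = 102
  D: 0 + 2(18.76) = 37.51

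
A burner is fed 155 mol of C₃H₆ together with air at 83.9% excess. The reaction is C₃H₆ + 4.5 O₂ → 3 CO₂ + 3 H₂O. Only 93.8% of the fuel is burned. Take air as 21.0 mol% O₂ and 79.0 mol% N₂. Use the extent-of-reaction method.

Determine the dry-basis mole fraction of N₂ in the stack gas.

Stoichiometric O₂ = 4.5 × 155 = 697.5 mol; O₂ fed = 697.5 × 1.839 = 1283 mol.
N₂ fed = 1283 × 79/21 = 4825 mol.
Fuel reacted = 0.938 × 155 → ξ = 145.4 mol.
Outlet (n = n₀ + ν ξ):
  C₃H₆: 155 − 1(145.4) = 9.61
  O₂: 1283 − 4.5(145.4) = 628.4
  N₂: 4825 (inert)
  CO₂: 0 + 3(145.4) = 436.2
  H₂O: 0 + 3(145.4) = 436.2
Dry total = 5900 mol; y_N₂ (dry) = 4825 / 5900 = 0.8179.

0.818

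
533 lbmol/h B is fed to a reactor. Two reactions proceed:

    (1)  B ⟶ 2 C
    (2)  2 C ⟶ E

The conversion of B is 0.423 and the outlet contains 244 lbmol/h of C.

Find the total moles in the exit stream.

655 lbmol/h

Conversion of B: B consumed = 1ξ₁ = 0.423 × 533 → ξ₁ = 225.5 lbmol/h.
C balance: n_C = 0 + 2ξ₁ − 2ξ₂ = 244 → ξ₂ = (2·225.5 − 244)/2 = 103.5 lbmol/h.
Outlet amounts (n = n₀ + Σ ν·ξ):
  B: 533 − 1(225.5) = 307.5
  C: 0 + 2(225.5) − 2(103.5) = 244
  E: 0 + 1(103.5) = 103.5
Total out = 307.5 + 244 + 103.5 = 655 lbmol/h.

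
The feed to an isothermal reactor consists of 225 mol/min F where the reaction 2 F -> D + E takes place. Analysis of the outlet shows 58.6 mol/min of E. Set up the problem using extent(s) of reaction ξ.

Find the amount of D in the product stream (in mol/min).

For E: n = n₀ + 1ξ → 58.6 = 0 + 1ξ, giving ξ = 58.6 mol/min.
Outlet amounts (n = n₀ + ν ξ):
  F: 225 − 2(58.6) = 107.8
  D: 0 + 1(58.6) = 58.6
  E: 0 + 1(58.6) = 58.6

58.6 mol/min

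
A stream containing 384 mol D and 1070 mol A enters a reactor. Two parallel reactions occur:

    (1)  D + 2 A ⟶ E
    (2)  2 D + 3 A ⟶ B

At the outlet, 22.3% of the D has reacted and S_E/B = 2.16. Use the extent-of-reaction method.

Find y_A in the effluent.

Conversion of D: D consumed = 0.223 × 384 = 85.63 mol = 1ξ₁ + 2ξ₂.
Selectivity: 1ξ₁ / (1ξ₂) = 2.16 → ξ₁ = 2.16 ξ₂.
Substitute: (1·2.16 + 2) ξ₂ = 85.63 → ξ₂ = 20.58 mol, ξ₁ = 44.46 mol.
Outlet amounts (n = n₀ + Σ ν·ξ):
  D: 384 − 1(44.46) − 2(20.58) = 298.4
  A: 1070 − 2(44.46) − 3(20.58) = 919.3
  E: 0 + 1(44.46) = 44.46
  B: 0 + 1(20.58) = 20.58
Total out = 1283 mol; y_A = 919.3 / 1283 = 0.7167.

0.717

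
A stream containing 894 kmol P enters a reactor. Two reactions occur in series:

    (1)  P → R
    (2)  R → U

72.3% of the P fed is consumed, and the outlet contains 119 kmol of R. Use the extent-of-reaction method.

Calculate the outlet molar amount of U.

Conversion of P: P consumed = 1ξ₁ = 0.723 × 894 → ξ₁ = 646.4 kmol.
R balance: n_R = 0 + 1ξ₁ − 1ξ₂ = 119 → ξ₂ = (1·646.4 − 119)/1 = 527.4 kmol.
Outlet amounts (n = n₀ + Σ ν·ξ):
  P: 894 − 1(646.4) = 247.6
  R: 0 + 1(646.4) − 1(527.4) = 119
  U: 0 + 1(527.4) = 527.4

527 kmol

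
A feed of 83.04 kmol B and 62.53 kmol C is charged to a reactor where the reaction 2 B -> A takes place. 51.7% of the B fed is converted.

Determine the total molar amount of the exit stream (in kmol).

B reacted = 0.517 × 83.04 = 42.93 kmol; ν_B = −2, so ξ = 42.93/2 = 21.47 kmol.
Outlet amounts (n = n₀ + ν ξ):
  B: 83.04 − 2(21.47) = 40.11
  A: 0 + 1(21.47) = 21.47
  C: 62.53 (inert)
Total out = 40.11 + 21.47 + 62.53 = 124.1 kmol.

124 kmol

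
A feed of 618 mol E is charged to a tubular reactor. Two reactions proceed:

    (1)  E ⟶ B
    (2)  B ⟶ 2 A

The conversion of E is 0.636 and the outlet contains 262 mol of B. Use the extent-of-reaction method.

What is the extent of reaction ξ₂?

ξ₂ = 131 mol

Conversion of E: E consumed = 1ξ₁ = 0.636 × 618 → ξ₁ = 393 mol.
B balance: n_B = 0 + 1ξ₁ − 1ξ₂ = 262 → ξ₂ = (1·393 − 262)/1 = 131 mol.
Outlet amounts (n = n₀ + Σ ν·ξ):
  E: 618 − 1(393) = 225
  B: 0 + 1(393) − 1(131) = 262
  A: 0 + 2(131) = 262.1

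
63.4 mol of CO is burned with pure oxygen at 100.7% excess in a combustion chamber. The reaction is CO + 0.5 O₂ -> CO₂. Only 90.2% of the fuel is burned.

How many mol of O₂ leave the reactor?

35 mol

Stoichiometric O₂ = 0.5 × 63.4 = 31.7 mol; O₂ fed = 31.7 × 2.007 = 63.62 mol.
Fuel reacted = 0.902 × 63.4 → ξ = 57.19 mol.
Outlet (n = n₀ + ν ξ):
  CO: 63.4 − 1(57.19) = 6.213
  O₂: 63.62 − 0.5(57.19) = 35.03
  CO₂: 0 + 1(57.19) = 57.19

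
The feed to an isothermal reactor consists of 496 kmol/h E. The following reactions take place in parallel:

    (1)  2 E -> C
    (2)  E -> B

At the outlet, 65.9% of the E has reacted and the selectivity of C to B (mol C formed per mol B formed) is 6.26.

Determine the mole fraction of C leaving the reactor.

0.439

Conversion of E: E consumed = 0.659 × 496 = 326.9 kmol/h = 2ξ₁ + 1ξ₂.
Selectivity: 1ξ₁ / (1ξ₂) = 6.26 → ξ₁ = 6.26 ξ₂.
Substitute: (2·6.26 + 1) ξ₂ = 326.9 → ξ₂ = 24.18 kmol/h, ξ₁ = 151.3 kmol/h.
Outlet amounts (n = n₀ + Σ ν·ξ):
  E: 496 − 2(151.3) − 1(24.18) = 169.1
  C: 0 + 1(151.3) = 151.3
  B: 0 + 1(24.18) = 24.18
Total out = 344.7 kmol/h; y_C = 151.3 / 344.7 = 0.4391.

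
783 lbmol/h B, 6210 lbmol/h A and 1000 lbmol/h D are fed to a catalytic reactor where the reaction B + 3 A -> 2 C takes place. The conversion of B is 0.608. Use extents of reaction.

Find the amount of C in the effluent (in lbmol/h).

B reacted = 0.608 × 783 = 476.1 lbmol/h; ν_B = −1, so ξ = 476.1/1 = 476.1 lbmol/h.
Outlet amounts (n = n₀ + ν ξ):
  B: 783 − 1(476.1) = 306.9
  A: 6210 − 3(476.1) = 4782
  C: 0 + 2(476.1) = 952.1
  D: 1000 (inert)

952 lbmol/h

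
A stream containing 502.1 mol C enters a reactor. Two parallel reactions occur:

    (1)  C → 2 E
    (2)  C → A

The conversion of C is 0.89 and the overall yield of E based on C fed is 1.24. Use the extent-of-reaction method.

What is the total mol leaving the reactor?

813 mol

Yield of E: 2ξ₁ / 502.1 = 1.24 → ξ₁ = 311.3 mol.
Conversion of C: 1ξ₁ + 1ξ₂ = 0.89 × 502.1 = 446.9 → ξ₂ = 135.6 mol.
Outlet amounts (n = n₀ + Σ ν·ξ):
  C: 502.1 − 1(311.3) − 1(135.6) = 55.23
  E: 0 + 2(311.3) = 622.6
  A: 0 + 1(135.6) = 135.6
Total out = 55.23 + 622.6 + 135.6 = 813.4 mol.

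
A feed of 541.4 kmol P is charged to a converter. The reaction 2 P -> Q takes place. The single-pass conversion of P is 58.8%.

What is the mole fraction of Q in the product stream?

P reacted = 0.588 × 541.4 = 318.3 kmol; ν_P = −2, so ξ = 318.3/2 = 159.2 kmol.
Outlet amounts (n = n₀ + ν ξ):
  P: 541.4 − 2(159.2) = 223.1
  Q: 0 + 1(159.2) = 159.2
Total out = 382.2 kmol; y_Q = 159.2 / 382.2 = 0.4164.

0.416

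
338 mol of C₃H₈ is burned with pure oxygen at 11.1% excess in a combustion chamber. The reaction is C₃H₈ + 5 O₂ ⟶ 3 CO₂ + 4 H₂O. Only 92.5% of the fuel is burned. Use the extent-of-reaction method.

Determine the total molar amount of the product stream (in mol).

2530 mol

Stoichiometric O₂ = 5 × 338 = 1690 mol; O₂ fed = 1690 × 1.111 = 1878 mol.
Fuel reacted = 0.925 × 338 → ξ = 312.7 mol.
Outlet (n = n₀ + ν ξ):
  C₃H₈: 338 − 1(312.7) = 25.35
  O₂: 1878 − 5(312.7) = 314.3
  CO₂: 0 + 3(312.7) = 938
  H₂O: 0 + 4(312.7) = 1251
Total out = 25.35 + 314.3 + 938 + 1251 = 2528 mol.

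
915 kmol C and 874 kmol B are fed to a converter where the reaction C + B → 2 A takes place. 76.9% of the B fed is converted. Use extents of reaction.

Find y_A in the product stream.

0.751

B reacted = 0.769 × 874 = 672.1 kmol; ν_B = −1, so ξ = 672.1/1 = 672.1 kmol.
Outlet amounts (n = n₀ + ν ξ):
  C: 915 − 1(672.1) = 242.9
  B: 874 − 1(672.1) = 201.9
  A: 0 + 2(672.1) = 1344
Total out = 1789 kmol; y_A = 1344 / 1789 = 0.7514.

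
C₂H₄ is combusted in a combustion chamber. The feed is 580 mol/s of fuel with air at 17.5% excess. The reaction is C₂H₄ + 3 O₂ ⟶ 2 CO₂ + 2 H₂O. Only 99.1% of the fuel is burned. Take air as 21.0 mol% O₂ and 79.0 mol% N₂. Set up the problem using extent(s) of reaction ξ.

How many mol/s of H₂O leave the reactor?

Stoichiometric O₂ = 3 × 580 = 1740 mol/s; O₂ fed = 1740 × 1.175 = 2044 mol/s.
N₂ fed = 2044 × 79/21 = 7691 mol/s.
Fuel reacted = 0.991 × 580 → ξ = 574.8 mol/s.
Outlet (n = n₀ + ν ξ):
  C₂H₄: 580 − 1(574.8) = 5.22
  O₂: 2044 − 3(574.8) = 320.2
  N₂: 7691 (inert)
  CO₂: 0 + 2(574.8) = 1150
  H₂O: 0 + 2(574.8) = 1150

1150 mol/s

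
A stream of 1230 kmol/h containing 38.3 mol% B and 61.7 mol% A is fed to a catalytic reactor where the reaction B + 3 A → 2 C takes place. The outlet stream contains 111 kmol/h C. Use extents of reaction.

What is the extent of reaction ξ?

ξ = 55.5 kmol/h

For C: n = n₀ + 2ξ → 111 = 0 + 2ξ, giving ξ = 55.5 kmol/h.
Outlet amounts (n = n₀ + ν ξ):
  B: 471.1 − 1(55.5) = 415.6
  A: 758.9 − 3(55.5) = 592.4
  C: 0 + 2(55.5) = 111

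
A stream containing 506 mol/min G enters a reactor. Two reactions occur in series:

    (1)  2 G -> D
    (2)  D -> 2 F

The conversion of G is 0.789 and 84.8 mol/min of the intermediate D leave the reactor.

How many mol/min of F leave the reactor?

Conversion of G: G consumed = 2ξ₁ = 0.789 × 506 → ξ₁ = 199.6 mol/min.
D balance: n_D = 0 + 1ξ₁ − 1ξ₂ = 84.8 → ξ₂ = (1·199.6 − 84.8)/1 = 114.8 mol/min.
Outlet amounts (n = n₀ + Σ ν·ξ):
  G: 506 − 2(199.6) = 106.8
  D: 0 + 1(199.6) − 1(114.8) = 84.8
  F: 0 + 2(114.8) = 229.6

230 mol/min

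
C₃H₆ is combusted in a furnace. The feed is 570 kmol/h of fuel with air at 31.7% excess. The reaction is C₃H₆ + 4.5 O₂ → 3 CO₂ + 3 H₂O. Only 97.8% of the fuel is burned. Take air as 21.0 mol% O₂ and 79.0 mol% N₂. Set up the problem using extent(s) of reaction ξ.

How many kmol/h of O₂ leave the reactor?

Stoichiometric O₂ = 4.5 × 570 = 2565 kmol/h; O₂ fed = 2565 × 1.317 = 3378 kmol/h.
N₂ fed = 3378 × 79/21 = 12710 kmol/h.
Fuel reacted = 0.978 × 570 → ξ = 557.5 kmol/h.
Outlet (n = n₀ + ν ξ):
  C₃H₆: 570 − 1(557.5) = 12.54
  O₂: 3378 − 4.5(557.5) = 869.5
  N₂: 12710 (inert)
  CO₂: 0 + 3(557.5) = 1672
  H₂O: 0 + 3(557.5) = 1672

870 kmol/h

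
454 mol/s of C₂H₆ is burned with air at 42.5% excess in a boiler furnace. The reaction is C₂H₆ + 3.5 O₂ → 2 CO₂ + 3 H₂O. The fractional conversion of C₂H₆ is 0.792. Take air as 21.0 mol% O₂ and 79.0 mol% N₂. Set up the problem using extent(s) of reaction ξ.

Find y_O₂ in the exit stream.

Stoichiometric O₂ = 3.5 × 454 = 1589 mol/s; O₂ fed = 1589 × 1.425 = 2264 mol/s.
N₂ fed = 2264 × 79/21 = 8518 mol/s.
Fuel reacted = 0.792 × 454 → ξ = 359.6 mol/s.
Outlet (n = n₀ + ν ξ):
  C₂H₆: 454 − 1(359.6) = 94.43
  O₂: 2264 − 3.5(359.6) = 1006
  N₂: 8518 (inert)
  CO₂: 0 + 2(359.6) = 719.1
  H₂O: 0 + 3(359.6) = 1079
Total out = 11420 mol/s; y_O₂ = 1006 / 11420 = 0.08811.

0.0881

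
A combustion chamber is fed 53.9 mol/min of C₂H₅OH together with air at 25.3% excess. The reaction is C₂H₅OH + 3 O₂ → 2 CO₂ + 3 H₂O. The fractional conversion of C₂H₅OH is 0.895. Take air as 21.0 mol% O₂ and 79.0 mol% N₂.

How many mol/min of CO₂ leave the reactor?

Stoichiometric O₂ = 3 × 53.9 = 161.7 mol/min; O₂ fed = 161.7 × 1.253 = 202.6 mol/min.
N₂ fed = 202.6 × 79/21 = 762.2 mol/min.
Fuel reacted = 0.895 × 53.9 → ξ = 48.24 mol/min.
Outlet (n = n₀ + ν ξ):
  C₂H₅OH: 53.9 − 1(48.24) = 5.66
  O₂: 202.6 − 3(48.24) = 57.89
  N₂: 762.2 (inert)
  CO₂: 0 + 2(48.24) = 96.48
  H₂O: 0 + 3(48.24) = 144.7

96.5 mol/min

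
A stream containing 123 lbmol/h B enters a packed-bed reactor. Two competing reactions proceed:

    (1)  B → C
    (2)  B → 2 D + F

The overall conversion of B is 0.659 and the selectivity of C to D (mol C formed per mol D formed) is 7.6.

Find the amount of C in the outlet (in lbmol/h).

Conversion of B: B consumed = 0.659 × 123 = 81.06 lbmol/h = 1ξ₁ + 1ξ₂.
Selectivity: 1ξ₁ / (2ξ₂) = 7.6 → ξ₁ = 15.2 ξ₂.
Substitute: (1·15.2 + 1) ξ₂ = 81.06 → ξ₂ = 5.004 lbmol/h, ξ₁ = 76.05 lbmol/h.
Outlet amounts (n = n₀ + Σ ν·ξ):
  B: 123 − 1(76.05) − 1(5.004) = 41.94
  C: 0 + 1(76.05) = 76.05
  D: 0 + 2(5.004) = 10.01
  F: 0 + 1(5.004) = 5.004

76.1 lbmol/h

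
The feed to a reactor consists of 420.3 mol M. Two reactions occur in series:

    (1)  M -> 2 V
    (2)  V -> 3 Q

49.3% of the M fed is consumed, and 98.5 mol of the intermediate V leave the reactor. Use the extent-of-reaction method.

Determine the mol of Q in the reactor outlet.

Conversion of M: M consumed = 1ξ₁ = 0.493 × 420.3 → ξ₁ = 207.2 mol.
V balance: n_V = 0 + 2ξ₁ − 1ξ₂ = 98.5 → ξ₂ = (2·207.2 − 98.5)/1 = 315.9 mol.
Outlet amounts (n = n₀ + Σ ν·ξ):
  M: 420.3 − 1(207.2) = 213.1
  V: 0 + 2(207.2) − 1(315.9) = 98.5
  Q: 0 + 3(315.9) = 947.7

948 mol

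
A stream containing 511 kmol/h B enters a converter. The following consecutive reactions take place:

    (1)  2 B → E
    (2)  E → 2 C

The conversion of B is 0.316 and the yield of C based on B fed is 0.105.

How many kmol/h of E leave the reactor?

Conversion of B: B consumed = 2ξ₁ = 0.316 × 511 → ξ₁ = 80.74 kmol/h.
Yield of C: 2ξ₂ / 511 = 0.105 → ξ₂ = 26.83 kmol/h.
Outlet amounts (n = n₀ + Σ ν·ξ):
  B: 511 − 2(80.74) = 349.5
  E: 0 + 1(80.74) − 1(26.83) = 53.91
  C: 0 + 2(26.83) = 53.66

53.9 kmol/h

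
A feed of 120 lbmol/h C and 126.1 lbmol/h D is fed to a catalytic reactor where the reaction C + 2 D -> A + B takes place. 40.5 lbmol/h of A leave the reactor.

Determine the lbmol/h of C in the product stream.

For A: n = n₀ + 1ξ → 40.5 = 0 + 1ξ, giving ξ = 40.5 lbmol/h.
Outlet amounts (n = n₀ + ν ξ):
  C: 120 − 1(40.5) = 79.5
  D: 126.1 − 2(40.5) = 45.1
  A: 0 + 1(40.5) = 40.5
  B: 0 + 1(40.5) = 40.5

79.5 lbmol/h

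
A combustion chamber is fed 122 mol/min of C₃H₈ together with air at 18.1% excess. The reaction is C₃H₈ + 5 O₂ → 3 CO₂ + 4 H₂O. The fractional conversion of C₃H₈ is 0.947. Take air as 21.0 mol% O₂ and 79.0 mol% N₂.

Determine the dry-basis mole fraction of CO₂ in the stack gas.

Stoichiometric O₂ = 5 × 122 = 610 mol/min; O₂ fed = 610 × 1.181 = 720.4 mol/min.
N₂ fed = 720.4 × 79/21 = 2710 mol/min.
Fuel reacted = 0.947 × 122 → ξ = 115.5 mol/min.
Outlet (n = n₀ + ν ξ):
  C₃H₈: 122 − 1(115.5) = 6.466
  O₂: 720.4 − 5(115.5) = 142.7
  N₂: 2710 (inert)
  CO₂: 0 + 3(115.5) = 346.6
  H₂O: 0 + 4(115.5) = 462.1
Dry total = 3206 mol/min; y_CO₂ (dry) = 346.6 / 3206 = 0.1081.

0.108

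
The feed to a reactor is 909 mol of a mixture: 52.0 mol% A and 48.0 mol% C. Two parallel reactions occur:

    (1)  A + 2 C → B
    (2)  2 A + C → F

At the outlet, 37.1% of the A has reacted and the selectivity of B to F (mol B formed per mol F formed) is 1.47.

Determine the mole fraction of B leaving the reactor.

Conversion of A: A consumed = 0.371 × 472.7 = 175.4 mol = 1ξ₁ + 2ξ₂.
Selectivity: 1ξ₁ / (1ξ₂) = 1.47 → ξ₁ = 1.47 ξ₂.
Substitute: (1·1.47 + 2) ξ₂ = 175.4 → ξ₂ = 50.54 mol, ξ₁ = 74.29 mol.
Outlet amounts (n = n₀ + Σ ν·ξ):
  A: 472.7 − 1(74.29) − 2(50.54) = 297.3
  C: 436.3 − 2(74.29) − 1(50.54) = 237.2
  B: 0 + 1(74.29) = 74.29
  F: 0 + 1(50.54) = 50.54
Total out = 659.3 mol; y_B = 74.29 / 659.3 = 0.1127.

0.113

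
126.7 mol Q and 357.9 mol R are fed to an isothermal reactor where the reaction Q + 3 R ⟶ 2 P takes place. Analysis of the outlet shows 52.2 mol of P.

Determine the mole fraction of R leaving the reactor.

For P: n = n₀ + 2ξ → 52.2 = 0 + 2ξ, giving ξ = 26.1 mol.
Outlet amounts (n = n₀ + ν ξ):
  Q: 126.7 − 1(26.1) = 100.6
  R: 357.9 − 3(26.1) = 279.6
  P: 0 + 2(26.1) = 52.2
Total out = 432.4 mol; y_R = 279.6 / 432.4 = 0.6466.

0.647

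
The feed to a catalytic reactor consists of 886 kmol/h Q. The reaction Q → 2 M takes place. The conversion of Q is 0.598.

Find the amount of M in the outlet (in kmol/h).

1060 kmol/h

Q reacted = 0.598 × 886 = 529.8 kmol/h; ν_Q = −1, so ξ = 529.8/1 = 529.8 kmol/h.
Outlet amounts (n = n₀ + ν ξ):
  Q: 886 − 1(529.8) = 356.2
  M: 0 + 2(529.8) = 1060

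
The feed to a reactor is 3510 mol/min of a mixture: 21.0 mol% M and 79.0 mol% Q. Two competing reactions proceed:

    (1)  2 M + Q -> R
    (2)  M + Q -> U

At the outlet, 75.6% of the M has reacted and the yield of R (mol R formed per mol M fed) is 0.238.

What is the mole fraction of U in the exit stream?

0.0699

Yield of R: 1ξ₁ / 737.1 = 0.238 → ξ₁ = 175.4 mol/min.
Conversion of M: 2ξ₁ + 1ξ₂ = 0.756 × 737.1 = 557.2 → ξ₂ = 206.4 mol/min.
Outlet amounts (n = n₀ + Σ ν·ξ):
  M: 737.1 − 2(175.4) − 1(206.4) = 179.9
  Q: 2773 − 1(175.4) − 1(206.4) = 2391
  R: 0 + 1(175.4) = 175.4
  U: 0 + 1(206.4) = 206.4
Total out = 2953 mol/min; y_U = 206.4 / 2953 = 0.0699.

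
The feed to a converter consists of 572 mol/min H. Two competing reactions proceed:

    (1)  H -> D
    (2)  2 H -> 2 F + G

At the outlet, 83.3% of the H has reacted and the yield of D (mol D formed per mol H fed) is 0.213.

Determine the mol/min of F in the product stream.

355 mol/min

Yield of D: 1ξ₁ / 572 = 0.213 → ξ₁ = 121.8 mol/min.
Conversion of H: 1ξ₁ + 2ξ₂ = 0.833 × 572 = 476.5 → ξ₂ = 177.3 mol/min.
Outlet amounts (n = n₀ + Σ ν·ξ):
  H: 572 − 1(121.8) − 2(177.3) = 95.52
  D: 0 + 1(121.8) = 121.8
  F: 0 + 2(177.3) = 354.6
  G: 0 + 1(177.3) = 177.3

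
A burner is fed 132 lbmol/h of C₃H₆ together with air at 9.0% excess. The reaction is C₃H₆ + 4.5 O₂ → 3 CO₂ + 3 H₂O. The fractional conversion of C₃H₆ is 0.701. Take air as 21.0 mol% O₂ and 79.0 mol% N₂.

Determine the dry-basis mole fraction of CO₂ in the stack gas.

Stoichiometric O₂ = 4.5 × 132 = 594 lbmol/h; O₂ fed = 594 × 1.090 = 647.5 lbmol/h.
N₂ fed = 647.5 × 79/21 = 2436 lbmol/h.
Fuel reacted = 0.701 × 132 → ξ = 92.53 lbmol/h.
Outlet (n = n₀ + ν ξ):
  C₃H₆: 132 − 1(92.53) = 39.47
  O₂: 647.5 − 4.5(92.53) = 231.1
  N₂: 2436 (inert)
  CO₂: 0 + 3(92.53) = 277.6
  H₂O: 0 + 3(92.53) = 277.6
Dry total = 2984 lbmol/h; y_CO₂ (dry) = 277.6 / 2984 = 0.09303.

0.093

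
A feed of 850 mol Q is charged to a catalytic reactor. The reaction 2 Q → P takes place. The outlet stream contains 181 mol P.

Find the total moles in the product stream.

For P: n = n₀ + 1ξ → 181 = 0 + 1ξ, giving ξ = 181 mol.
Outlet amounts (n = n₀ + ν ξ):
  Q: 850 − 2(181) = 488
  P: 0 + 1(181) = 181
Total out = 488 + 181 = 669 mol.

669 mol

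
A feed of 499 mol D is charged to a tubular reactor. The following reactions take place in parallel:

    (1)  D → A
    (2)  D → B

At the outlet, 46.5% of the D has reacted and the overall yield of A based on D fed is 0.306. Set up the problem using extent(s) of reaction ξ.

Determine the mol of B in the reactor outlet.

79.3 mol

Yield of A: 1ξ₁ / 499 = 0.306 → ξ₁ = 152.7 mol.
Conversion of D: 1ξ₁ + 1ξ₂ = 0.465 × 499 = 232 → ξ₂ = 79.34 mol.
Outlet amounts (n = n₀ + Σ ν·ξ):
  D: 499 − 1(152.7) − 1(79.34) = 267
  A: 0 + 1(152.7) = 152.7
  B: 0 + 1(79.34) = 79.34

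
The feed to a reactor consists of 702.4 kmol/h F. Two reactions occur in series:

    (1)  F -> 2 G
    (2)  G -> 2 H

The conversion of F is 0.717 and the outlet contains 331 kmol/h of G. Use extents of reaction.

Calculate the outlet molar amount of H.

1350 kmol/h

Conversion of F: F consumed = 1ξ₁ = 0.717 × 702.4 → ξ₁ = 503.6 kmol/h.
G balance: n_G = 0 + 2ξ₁ − 1ξ₂ = 331 → ξ₂ = (2·503.6 − 331)/1 = 676.2 kmol/h.
Outlet amounts (n = n₀ + Σ ν·ξ):
  F: 702.4 − 1(503.6) = 198.8
  G: 0 + 2(503.6) − 1(676.2) = 331
  H: 0 + 2(676.2) = 1352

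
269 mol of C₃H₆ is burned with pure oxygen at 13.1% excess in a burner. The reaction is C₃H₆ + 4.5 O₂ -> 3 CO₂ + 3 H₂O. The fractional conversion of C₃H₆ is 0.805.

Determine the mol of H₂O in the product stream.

650 mol

Stoichiometric O₂ = 4.5 × 269 = 1210 mol; O₂ fed = 1210 × 1.131 = 1369 mol.
Fuel reacted = 0.805 × 269 → ξ = 216.5 mol.
Outlet (n = n₀ + ν ξ):
  C₃H₆: 269 − 1(216.5) = 52.45
  O₂: 1369 − 4.5(216.5) = 394.6
  CO₂: 0 + 3(216.5) = 649.6
  H₂O: 0 + 3(216.5) = 649.6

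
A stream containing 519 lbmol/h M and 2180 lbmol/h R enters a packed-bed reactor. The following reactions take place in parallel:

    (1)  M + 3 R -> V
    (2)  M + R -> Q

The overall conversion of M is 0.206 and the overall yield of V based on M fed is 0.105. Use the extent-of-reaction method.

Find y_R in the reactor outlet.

0.791

Yield of V: 1ξ₁ / 519 = 0.105 → ξ₁ = 54.49 lbmol/h.
Conversion of M: 1ξ₁ + 1ξ₂ = 0.206 × 519 = 106.9 → ξ₂ = 52.42 lbmol/h.
Outlet amounts (n = n₀ + Σ ν·ξ):
  M: 519 − 1(54.49) − 1(52.42) = 412.1
  R: 2180 − 3(54.49) − 1(52.42) = 1964
  V: 0 + 1(54.49) = 54.49
  Q: 0 + 1(52.42) = 52.42
Total out = 2483 lbmol/h; y_R = 1964 / 2483 = 0.791.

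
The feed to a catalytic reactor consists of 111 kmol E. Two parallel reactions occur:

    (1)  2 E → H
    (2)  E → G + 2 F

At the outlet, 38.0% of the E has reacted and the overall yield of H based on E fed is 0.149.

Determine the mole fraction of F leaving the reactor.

Yield of H: 1ξ₁ / 111 = 0.149 → ξ₁ = 16.54 kmol.
Conversion of E: 2ξ₁ + 1ξ₂ = 0.38 × 111 = 42.18 → ξ₂ = 9.102 kmol.
Outlet amounts (n = n₀ + Σ ν·ξ):
  E: 111 − 2(16.54) − 1(9.102) = 68.82
  H: 0 + 1(16.54) = 16.54
  G: 0 + 1(9.102) = 9.102
  F: 0 + 2(9.102) = 18.2
Total out = 112.7 kmol; y_F = 18.2 / 112.7 = 0.1616.

0.162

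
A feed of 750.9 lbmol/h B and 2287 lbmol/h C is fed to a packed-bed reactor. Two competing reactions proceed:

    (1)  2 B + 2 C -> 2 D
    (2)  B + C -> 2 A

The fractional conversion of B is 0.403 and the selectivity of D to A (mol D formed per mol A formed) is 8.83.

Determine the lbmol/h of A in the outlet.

Conversion of B: B consumed = 0.403 × 750.9 = 302.6 lbmol/h = 2ξ₁ + 1ξ₂.
Selectivity: 2ξ₁ / (2ξ₂) = 8.83 → ξ₁ = 8.83 ξ₂.
Substitute: (2·8.83 + 1) ξ₂ = 302.6 → ξ₂ = 16.22 lbmol/h, ξ₁ = 143.2 lbmol/h.
Outlet amounts (n = n₀ + Σ ν·ξ):
  B: 750.9 − 2(143.2) − 1(16.22) = 448.3
  C: 2287 − 2(143.2) − 1(16.22) = 1984
  D: 0 + 2(143.2) = 286.4
  A: 0 + 2(16.22) = 32.43

32.4 lbmol/h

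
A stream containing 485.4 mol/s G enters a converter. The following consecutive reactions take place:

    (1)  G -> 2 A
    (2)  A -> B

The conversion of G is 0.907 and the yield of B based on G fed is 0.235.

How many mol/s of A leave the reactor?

766 mol/s

Conversion of G: G consumed = 1ξ₁ = 0.907 × 485.4 → ξ₁ = 440.3 mol/s.
Yield of B: 1ξ₂ / 485.4 = 0.235 → ξ₂ = 114.1 mol/s.
Outlet amounts (n = n₀ + Σ ν·ξ):
  G: 485.4 − 1(440.3) = 45.14
  A: 0 + 2(440.3) − 1(114.1) = 766.4
  B: 0 + 1(114.1) = 114.1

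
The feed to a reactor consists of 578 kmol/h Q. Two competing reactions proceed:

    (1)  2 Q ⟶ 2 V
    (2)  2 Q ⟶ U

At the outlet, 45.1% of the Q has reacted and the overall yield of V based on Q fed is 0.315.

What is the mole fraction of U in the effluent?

0.073

Yield of V: 2ξ₁ / 578 = 0.315 → ξ₁ = 91.03 kmol/h.
Conversion of Q: 2ξ₁ + 2ξ₂ = 0.451 × 578 = 260.7 → ξ₂ = 39.3 kmol/h.
Outlet amounts (n = n₀ + Σ ν·ξ):
  Q: 578 − 2(91.03) − 2(39.3) = 317.3
  V: 0 + 2(91.03) = 182.1
  U: 0 + 1(39.3) = 39.3
Total out = 538.7 kmol/h; y_U = 39.3 / 538.7 = 0.07296.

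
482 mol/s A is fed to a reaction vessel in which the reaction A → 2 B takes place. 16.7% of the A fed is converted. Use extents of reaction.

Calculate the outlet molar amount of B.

161 mol/s

A reacted = 0.167 × 482 = 80.49 mol/s; ν_A = −1, so ξ = 80.49/1 = 80.49 mol/s.
Outlet amounts (n = n₀ + ν ξ):
  A: 482 − 1(80.49) = 401.5
  B: 0 + 2(80.49) = 161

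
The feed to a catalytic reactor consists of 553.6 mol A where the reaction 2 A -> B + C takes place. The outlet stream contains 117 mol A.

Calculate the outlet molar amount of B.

218 mol

For A: n = n₀ − 2ξ → 117 = 553.6 − 2ξ, giving ξ = 218.3 mol.
Outlet amounts (n = n₀ + ν ξ):
  A: 553.6 − 2(218.3) = 117
  B: 0 + 1(218.3) = 218.3
  C: 0 + 1(218.3) = 218.3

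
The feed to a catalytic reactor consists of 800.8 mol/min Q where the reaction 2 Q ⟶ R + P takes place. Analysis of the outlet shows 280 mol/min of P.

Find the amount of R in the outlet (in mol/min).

280 mol/min

For P: n = n₀ + 1ξ → 280 = 0 + 1ξ, giving ξ = 280 mol/min.
Outlet amounts (n = n₀ + ν ξ):
  Q: 800.8 − 2(280) = 240.8
  R: 0 + 1(280) = 280
  P: 0 + 1(280) = 280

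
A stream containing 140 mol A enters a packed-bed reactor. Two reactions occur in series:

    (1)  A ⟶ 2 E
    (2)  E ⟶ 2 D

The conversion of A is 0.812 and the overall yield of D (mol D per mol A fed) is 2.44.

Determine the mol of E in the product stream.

Conversion of A: A consumed = 1ξ₁ = 0.812 × 140 → ξ₁ = 113.7 mol.
Yield of D: 2ξ₂ / 140 = 2.44 → ξ₂ = 170.8 mol.
Outlet amounts (n = n₀ + Σ ν·ξ):
  A: 140 − 1(113.7) = 26.32
  E: 0 + 2(113.7) − 1(170.8) = 56.56
  D: 0 + 2(170.8) = 341.6

56.6 mol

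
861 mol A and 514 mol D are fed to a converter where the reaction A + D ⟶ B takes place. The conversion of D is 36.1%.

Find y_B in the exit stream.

D reacted = 0.361 × 514 = 185.6 mol; ν_D = −1, so ξ = 185.6/1 = 185.6 mol.
Outlet amounts (n = n₀ + ν ξ):
  A: 861 − 1(185.6) = 675.4
  D: 514 − 1(185.6) = 328.4
  B: 0 + 1(185.6) = 185.6
Total out = 1189 mol; y_B = 185.6 / 1189 = 0.156.

0.156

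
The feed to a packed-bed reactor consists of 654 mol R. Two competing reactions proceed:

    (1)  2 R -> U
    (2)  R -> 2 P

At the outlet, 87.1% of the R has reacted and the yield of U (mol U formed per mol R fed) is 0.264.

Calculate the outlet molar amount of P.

449 mol

Yield of U: 1ξ₁ / 654 = 0.264 → ξ₁ = 172.7 mol.
Conversion of R: 2ξ₁ + 1ξ₂ = 0.871 × 654 = 569.6 → ξ₂ = 224.3 mol.
Outlet amounts (n = n₀ + Σ ν·ξ):
  R: 654 − 2(172.7) − 1(224.3) = 84.37
  U: 0 + 1(172.7) = 172.7
  P: 0 + 2(224.3) = 448.6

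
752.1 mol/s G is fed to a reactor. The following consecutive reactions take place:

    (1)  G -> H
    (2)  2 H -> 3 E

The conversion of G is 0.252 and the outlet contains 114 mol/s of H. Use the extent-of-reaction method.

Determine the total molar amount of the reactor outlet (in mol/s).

Conversion of G: G consumed = 1ξ₁ = 0.252 × 752.1 → ξ₁ = 189.5 mol/s.
H balance: n_H = 0 + 1ξ₁ − 2ξ₂ = 114 → ξ₂ = (1·189.5 − 114)/2 = 37.76 mol/s.
Outlet amounts (n = n₀ + Σ ν·ξ):
  G: 752.1 − 1(189.5) = 562.6
  H: 0 + 1(189.5) − 2(37.76) = 114
  E: 0 + 3(37.76) = 113.3
Total out = 562.6 + 114 + 113.3 = 789.9 mol/s.

790 mol/s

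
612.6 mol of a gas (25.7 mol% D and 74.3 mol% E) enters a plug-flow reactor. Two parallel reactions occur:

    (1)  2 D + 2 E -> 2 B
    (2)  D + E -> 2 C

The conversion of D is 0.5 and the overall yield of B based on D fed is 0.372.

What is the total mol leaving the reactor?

554 mol

Yield of B: 2ξ₁ / 157.4 = 0.372 → ξ₁ = 29.28 mol.
Conversion of D: 2ξ₁ + 1ξ₂ = 0.5 × 157.4 = 78.72 → ξ₂ = 20.15 mol.
Outlet amounts (n = n₀ + Σ ν·ξ):
  D: 157.4 − 2(29.28) − 1(20.15) = 78.72
  E: 455.2 − 2(29.28) − 1(20.15) = 376.4
  B: 0 + 2(29.28) = 58.57
  C: 0 + 2(20.15) = 40.3
Total out = 78.72 + 376.4 + 58.57 + 40.3 = 554 mol.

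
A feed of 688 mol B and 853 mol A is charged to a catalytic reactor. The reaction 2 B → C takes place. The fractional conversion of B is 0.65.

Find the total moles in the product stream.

1320 mol

B reacted = 0.65 × 688 = 447.2 mol; ν_B = −2, so ξ = 447.2/2 = 223.6 mol.
Outlet amounts (n = n₀ + ν ξ):
  B: 688 − 2(223.6) = 240.8
  C: 0 + 1(223.6) = 223.6
  A: 853 (inert)
Total out = 240.8 + 223.6 + 853 = 1317 mol.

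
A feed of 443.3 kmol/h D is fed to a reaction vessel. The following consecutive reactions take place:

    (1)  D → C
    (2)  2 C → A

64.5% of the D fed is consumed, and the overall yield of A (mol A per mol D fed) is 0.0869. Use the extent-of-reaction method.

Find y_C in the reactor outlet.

Conversion of D: D consumed = 1ξ₁ = 0.645 × 443.3 → ξ₁ = 285.9 kmol/h.
Yield of A: 1ξ₂ / 443.3 = 0.0869 → ξ₂ = 38.52 kmol/h.
Outlet amounts (n = n₀ + Σ ν·ξ):
  D: 443.3 − 1(285.9) = 157.4
  C: 0 + 1(285.9) − 2(38.52) = 208.9
  A: 0 + 1(38.52) = 38.52
Total out = 404.8 kmol/h; y_C = 208.9 / 404.8 = 0.516.

0.516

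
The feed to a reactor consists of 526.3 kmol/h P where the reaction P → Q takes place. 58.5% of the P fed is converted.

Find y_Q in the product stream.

P reacted = 0.585 × 526.3 = 307.9 kmol/h; ν_P = −1, so ξ = 307.9/1 = 307.9 kmol/h.
Outlet amounts (n = n₀ + ν ξ):
  P: 526.3 − 1(307.9) = 218.4
  Q: 0 + 1(307.9) = 307.9
Total out = 526.3 kmol/h; y_Q = 307.9 / 526.3 = 0.585.

0.585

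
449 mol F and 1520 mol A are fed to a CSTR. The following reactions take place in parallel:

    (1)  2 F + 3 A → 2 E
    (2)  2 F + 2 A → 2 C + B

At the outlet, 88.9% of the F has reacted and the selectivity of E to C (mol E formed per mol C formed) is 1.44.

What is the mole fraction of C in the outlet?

Conversion of F: F consumed = 0.889 × 449 = 399.2 mol = 2ξ₁ + 2ξ₂.
Selectivity: 2ξ₁ / (2ξ₂) = 1.44 → ξ₁ = 1.44 ξ₂.
Substitute: (2·1.44 + 2) ξ₂ = 399.2 → ξ₂ = 81.8 mol, ξ₁ = 117.8 mol.
Outlet amounts (n = n₀ + Σ ν·ξ):
  F: 449 − 2(117.8) − 2(81.8) = 49.84
  A: 1520 − 3(117.8) − 2(81.8) = 1003
  E: 0 + 2(117.8) = 235.6
  C: 0 + 2(81.8) = 163.6
  B: 0 + 1(81.8) = 81.8
Total out = 1534 mol; y_C = 163.6 / 1534 = 0.1067.

0.107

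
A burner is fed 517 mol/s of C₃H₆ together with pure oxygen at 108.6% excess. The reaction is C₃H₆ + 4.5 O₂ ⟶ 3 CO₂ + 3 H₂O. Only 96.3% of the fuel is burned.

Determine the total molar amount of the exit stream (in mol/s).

5620 mol/s

Stoichiometric O₂ = 4.5 × 517 = 2326 mol/s; O₂ fed = 2326 × 2.086 = 4853 mol/s.
Fuel reacted = 0.963 × 517 → ξ = 497.9 mol/s.
Outlet (n = n₀ + ν ξ):
  C₃H₆: 517 − 1(497.9) = 19.13
  O₂: 4853 − 4.5(497.9) = 2613
  CO₂: 0 + 3(497.9) = 1494
  H₂O: 0 + 3(497.9) = 1494
Total out = 19.13 + 2613 + 1494 + 1494 = 5619 mol/s.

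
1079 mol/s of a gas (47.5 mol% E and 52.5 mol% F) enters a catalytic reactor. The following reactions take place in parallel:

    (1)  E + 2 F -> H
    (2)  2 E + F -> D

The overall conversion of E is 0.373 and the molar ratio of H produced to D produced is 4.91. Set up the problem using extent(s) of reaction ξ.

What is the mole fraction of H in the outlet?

Conversion of E: E consumed = 0.373 × 512.5 = 191.2 mol/s = 1ξ₁ + 2ξ₂.
Selectivity: 1ξ₁ / (1ξ₂) = 4.91 → ξ₁ = 4.91 ξ₂.
Substitute: (1·4.91 + 2) ξ₂ = 191.2 → ξ₂ = 27.67 mol/s, ξ₁ = 135.8 mol/s.
Outlet amounts (n = n₀ + Σ ν·ξ):
  E: 512.5 − 1(135.8) − 2(27.67) = 321.4
  F: 566.5 − 2(135.8) − 1(27.67) = 267.1
  H: 0 + 1(135.8) = 135.8
  D: 0 + 1(27.67) = 27.67
Total out = 752 mol/s; y_H = 135.8 / 752 = 0.1806.

0.181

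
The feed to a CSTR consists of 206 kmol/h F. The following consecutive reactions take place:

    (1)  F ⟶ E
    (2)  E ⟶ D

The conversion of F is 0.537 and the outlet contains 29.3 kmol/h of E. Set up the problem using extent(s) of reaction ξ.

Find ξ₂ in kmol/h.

ξ₂ = 81.3 kmol/h

Conversion of F: F consumed = 1ξ₁ = 0.537 × 206 → ξ₁ = 110.6 kmol/h.
E balance: n_E = 0 + 1ξ₁ − 1ξ₂ = 29.3 → ξ₂ = (1·110.6 − 29.3)/1 = 81.32 kmol/h.
Outlet amounts (n = n₀ + Σ ν·ξ):
  F: 206 − 1(110.6) = 95.38
  E: 0 + 1(110.6) − 1(81.32) = 29.3
  D: 0 + 1(81.32) = 81.32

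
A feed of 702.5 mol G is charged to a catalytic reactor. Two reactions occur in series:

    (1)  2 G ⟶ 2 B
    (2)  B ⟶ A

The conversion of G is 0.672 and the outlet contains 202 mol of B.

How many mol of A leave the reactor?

270 mol

Conversion of G: G consumed = 2ξ₁ = 0.672 × 702.5 → ξ₁ = 236 mol.
B balance: n_B = 0 + 2ξ₁ − 1ξ₂ = 202 → ξ₂ = (2·236 − 202)/1 = 270.1 mol.
Outlet amounts (n = n₀ + Σ ν·ξ):
  G: 702.5 − 2(236) = 230.4
  B: 0 + 2(236) − 1(270.1) = 202
  A: 0 + 1(270.1) = 270.1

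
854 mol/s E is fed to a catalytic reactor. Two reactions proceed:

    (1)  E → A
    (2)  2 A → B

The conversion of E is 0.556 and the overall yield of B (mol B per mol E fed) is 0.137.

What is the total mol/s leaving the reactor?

Conversion of E: E consumed = 1ξ₁ = 0.556 × 854 → ξ₁ = 474.8 mol/s.
Yield of B: 1ξ₂ / 854 = 0.137 → ξ₂ = 117 mol/s.
Outlet amounts (n = n₀ + Σ ν·ξ):
  E: 854 − 1(474.8) = 379.2
  A: 0 + 1(474.8) − 2(117) = 240.8
  B: 0 + 1(117) = 117
Total out = 379.2 + 240.8 + 117 = 737 mol/s.

737 mol/s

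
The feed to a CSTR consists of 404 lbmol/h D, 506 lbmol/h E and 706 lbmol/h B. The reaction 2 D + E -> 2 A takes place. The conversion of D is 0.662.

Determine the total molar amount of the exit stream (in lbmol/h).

D reacted = 0.662 × 404 = 267.4 lbmol/h; ν_D = −2, so ξ = 267.4/2 = 133.7 lbmol/h.
Outlet amounts (n = n₀ + ν ξ):
  D: 404 − 2(133.7) = 136.6
  E: 506 − 1(133.7) = 372.3
  A: 0 + 2(133.7) = 267.4
  B: 706 (inert)
Total out = 136.6 + 372.3 + 267.4 + 706 = 1482 lbmol/h.

1480 lbmol/h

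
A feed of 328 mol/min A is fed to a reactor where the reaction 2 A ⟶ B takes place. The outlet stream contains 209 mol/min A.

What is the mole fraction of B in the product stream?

0.222

For A: n = n₀ − 2ξ → 209 = 328 − 2ξ, giving ξ = 59.5 mol/min.
Outlet amounts (n = n₀ + ν ξ):
  A: 328 − 2(59.5) = 209
  B: 0 + 1(59.5) = 59.5
Total out = 268.5 mol/min; y_B = 59.5 / 268.5 = 0.2216.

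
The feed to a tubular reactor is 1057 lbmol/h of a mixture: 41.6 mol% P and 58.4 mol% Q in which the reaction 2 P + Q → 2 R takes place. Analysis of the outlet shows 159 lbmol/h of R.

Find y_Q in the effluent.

For R: n = n₀ + 2ξ → 159 = 0 + 2ξ, giving ξ = 79.5 lbmol/h.
Outlet amounts (n = n₀ + ν ξ):
  P: 439.7 − 2(79.5) = 280.7
  Q: 617.3 − 1(79.5) = 537.8
  R: 0 + 2(79.5) = 159
Total out = 977.5 lbmol/h; y_Q = 537.8 / 977.5 = 0.5502.

0.55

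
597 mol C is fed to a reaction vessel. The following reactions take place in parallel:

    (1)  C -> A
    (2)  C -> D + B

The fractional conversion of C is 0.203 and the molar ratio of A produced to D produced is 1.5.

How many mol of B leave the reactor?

Conversion of C: C consumed = 0.203 × 597 = 121.2 mol = 1ξ₁ + 1ξ₂.
Selectivity: 1ξ₁ / (1ξ₂) = 1.5 → ξ₁ = 1.5 ξ₂.
Substitute: (1·1.5 + 1) ξ₂ = 121.2 → ξ₂ = 48.48 mol, ξ₁ = 72.71 mol.
Outlet amounts (n = n₀ + Σ ν·ξ):
  C: 597 − 1(72.71) − 1(48.48) = 475.8
  A: 0 + 1(72.71) = 72.71
  D: 0 + 1(48.48) = 48.48
  B: 0 + 1(48.48) = 48.48

48.5 mol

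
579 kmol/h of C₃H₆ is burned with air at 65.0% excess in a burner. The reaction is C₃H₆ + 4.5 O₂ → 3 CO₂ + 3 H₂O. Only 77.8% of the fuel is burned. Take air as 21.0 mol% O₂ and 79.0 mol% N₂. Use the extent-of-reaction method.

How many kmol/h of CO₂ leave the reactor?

1350 kmol/h

Stoichiometric O₂ = 4.5 × 579 = 2606 kmol/h; O₂ fed = 2606 × 1.650 = 4299 kmol/h.
N₂ fed = 4299 × 79/21 = 16170 kmol/h.
Fuel reacted = 0.778 × 579 → ξ = 450.5 kmol/h.
Outlet (n = n₀ + ν ξ):
  C₃H₆: 579 − 1(450.5) = 128.5
  O₂: 4299 − 4.5(450.5) = 2272
  N₂: 16170 (inert)
  CO₂: 0 + 3(450.5) = 1351
  H₂O: 0 + 3(450.5) = 1351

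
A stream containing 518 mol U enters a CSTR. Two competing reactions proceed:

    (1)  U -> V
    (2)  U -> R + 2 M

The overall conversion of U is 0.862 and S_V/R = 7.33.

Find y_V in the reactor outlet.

0.628

Conversion of U: U consumed = 0.862 × 518 = 446.5 mol = 1ξ₁ + 1ξ₂.
Selectivity: 1ξ₁ / (1ξ₂) = 7.33 → ξ₁ = 7.33 ξ₂.
Substitute: (1·7.33 + 1) ξ₂ = 446.5 → ξ₂ = 53.6 mol, ξ₁ = 392.9 mol.
Outlet amounts (n = n₀ + Σ ν·ξ):
  U: 518 − 1(392.9) − 1(53.6) = 71.48
  V: 0 + 1(392.9) = 392.9
  R: 0 + 1(53.6) = 53.6
  M: 0 + 2(53.6) = 107.2
Total out = 625.2 mol; y_V = 392.9 / 625.2 = 0.6285.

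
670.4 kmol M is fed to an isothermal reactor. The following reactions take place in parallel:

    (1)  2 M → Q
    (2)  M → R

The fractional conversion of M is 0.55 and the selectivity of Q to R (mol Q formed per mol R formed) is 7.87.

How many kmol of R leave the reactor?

Conversion of M: M consumed = 0.55 × 670.4 = 368.7 kmol = 2ξ₁ + 1ξ₂.
Selectivity: 1ξ₁ / (1ξ₂) = 7.87 → ξ₁ = 7.87 ξ₂.
Substitute: (2·7.87 + 1) ξ₂ = 368.7 → ξ₂ = 22.03 kmol, ξ₁ = 173.3 kmol.
Outlet amounts (n = n₀ + Σ ν·ξ):
  M: 670.4 − 2(173.3) − 1(22.03) = 301.7
  Q: 0 + 1(173.3) = 173.3
  R: 0 + 1(22.03) = 22.03

22 kmol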